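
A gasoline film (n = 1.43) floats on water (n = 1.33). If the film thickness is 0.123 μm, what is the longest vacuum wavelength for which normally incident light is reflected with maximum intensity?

704 nm

At the upper boundary (n = 1.0 to n = 1.43) the reflected ray undergoes a half-wave phase shift.
Ray reflecting at the bottom interface goes from n = 1.43 toward n = 1.33: no phase shift.
Net: one phase inversion between the two reflected rays.
For bright reflection here: 2 n t = (m + ½) λ.
λ = 2 n t / (m + ½). The longest wavelength is m = 0: λ = 2 × 1.43 × 123 / 0.500 = 704 nm.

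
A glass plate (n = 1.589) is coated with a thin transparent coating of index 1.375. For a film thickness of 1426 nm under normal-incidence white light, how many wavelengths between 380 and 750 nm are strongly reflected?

At the upper boundary (n = 1.0 to n = 1.375) the reflected ray undergoes a half-wave phase shift.
Bottom surface (1.375 → 1.589): reflection off a higher-index medium gives a half-wave phase shift.
The two reflections carry the same phase change, so no net offset.
So the condition for constructive reflection is 2 n t = m λ.
λ = 2 n t / m = 3922 / m nm.
m=5: 784 nm (IR); m=6: 654 nm (visible); m=7: 560 nm (visible); m=8: 490 nm (visible); m=9: 436 nm (visible); m=10: 392 nm (visible); m=11: 357 nm (UV).

5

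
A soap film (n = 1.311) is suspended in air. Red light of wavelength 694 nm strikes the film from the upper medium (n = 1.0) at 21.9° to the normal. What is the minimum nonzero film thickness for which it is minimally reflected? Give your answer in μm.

Top surface (1.0 → 1.311): reflection off a higher-index medium gives a half-wave phase shift.
Bottom surface (1.311 → 1.0): reflection off a lower-index medium gives no phase shift.
Net: one phase inversion between the two reflected rays.
So the condition for destructive reflection is 2 n t cos θ_r = m λ.
Snell's law: 1.0 sin 21.9° = 1.311 sin θ_r → sin θ_r = 0.285, cos θ_r = 0.959.
Minimum nonzero at m = 1: t = λ / (2 n cos θ_r) = 694 / (2 × 1.311 × 0.959) = 276 nm.

0.276 μm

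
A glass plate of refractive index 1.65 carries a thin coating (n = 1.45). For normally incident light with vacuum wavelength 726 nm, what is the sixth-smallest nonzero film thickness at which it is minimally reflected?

1377 nm

At the upper boundary (n = 1.0 to n = 1.45) the reflected ray undergoes a half-wave phase shift.
Ray reflecting at the bottom interface goes from n = 1.45 toward n = 1.65: a half-wave phase shift.
The two reflections carry the same phase change, so no net offset.
For weak reflection here: 2 n t = (m + ½) λ.
The sixth-smallest nonzero thickness corresponds to m = 5: t = (m + ½) λ / (2 n) = 5.50 × 726 / (2 × 1.45) = 1377 nm.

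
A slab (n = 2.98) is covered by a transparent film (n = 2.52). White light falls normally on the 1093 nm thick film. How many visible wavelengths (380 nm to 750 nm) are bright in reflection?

7

Top surface (1.0 → 2.52): reflection off a higher-index medium gives a half-wave phase shift.
At the lower boundary (n = 2.52 to n = 2.98) the reflected ray undergoes a half-wave phase shift.
Net: no relative phase inversion (both shifts match).
For strong reflection here: 2 n t = m λ.
λ = 2 n t / m = 5509 / m nm.
m=7: 787 nm (IR); m=8: 689 nm (visible); m=9: 612 nm (visible); m=10: 551 nm (visible); m=11: 501 nm (visible); m=12: 459 nm (visible); m=13: 424 nm (visible); m=14: 393 nm (visible); m=15: 367 nm (UV).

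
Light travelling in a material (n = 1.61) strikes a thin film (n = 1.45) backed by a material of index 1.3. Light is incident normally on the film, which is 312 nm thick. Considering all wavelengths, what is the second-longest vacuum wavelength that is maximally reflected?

452 nm

Ray reflecting at the top interface goes from n = 1.61 toward n = 1.45: no phase shift.
At the lower boundary (n = 1.45 to n = 1.3) the reflected ray undergoes no phase shift.
Zero or two π shifts → no net half-wave offset.
So the condition for constructive reflection is 2 n t = m λ.
λ = 2 n t / m. The second-longest wavelength is m = 2: λ = 2 × 1.45 × 312 / 2.00 = 452 nm.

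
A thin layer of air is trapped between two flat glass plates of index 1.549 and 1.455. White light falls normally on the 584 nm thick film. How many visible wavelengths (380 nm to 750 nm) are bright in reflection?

Ray reflecting at the top interface goes from n = 1.549 toward n = 1.0: no phase shift.
Bottom surface (1.0 → 1.455): reflection off a higher-index medium gives a half-wave phase shift.
Exactly one π shift → a net half-wave offset.
With one net inversion, constructive interference in reflection requires 2 n t = (m + ½) λ.
λ = 2 n t / (m + ½) = 1168 / (m + ½) nm.
m=1: 779 nm (IR); m=2: 467 nm (visible); m=3: 334 nm (UV).

1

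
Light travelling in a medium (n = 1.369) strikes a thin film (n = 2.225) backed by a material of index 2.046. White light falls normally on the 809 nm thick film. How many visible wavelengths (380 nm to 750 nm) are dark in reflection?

Top surface (1.369 → 2.225): reflection off a higher-index medium gives a half-wave phase shift.
Bottom surface (2.225 → 2.046): reflection off a lower-index medium gives no phase shift.
The two reflections differ by half a wavelength.
For minimum reflection here: 2 n t = m λ.
λ = 2 n t / m = 3600 / m nm.
m=4: 900 nm (IR); m=5: 720 nm (visible); m=6: 600 nm (visible); m=7: 514 nm (visible); m=8: 450 nm (visible); m=9: 400 nm (visible); m=10: 360 nm (UV).

5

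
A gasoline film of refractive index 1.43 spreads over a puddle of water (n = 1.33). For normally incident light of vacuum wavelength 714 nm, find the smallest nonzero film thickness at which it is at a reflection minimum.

Ray reflecting at the top interface goes from n = 1.0 toward n = 1.43: a half-wave phase shift.
Bottom surface (1.43 → 1.33): reflection off a lower-index medium gives no phase shift.
Net: one phase inversion between the two reflected rays.
So the condition for destructive reflection is 2 n t = m λ.
Minimum nonzero at m = 1: t = λ / (2 n) = 714 / (2 × 1.43) = 250 nm.

250 nm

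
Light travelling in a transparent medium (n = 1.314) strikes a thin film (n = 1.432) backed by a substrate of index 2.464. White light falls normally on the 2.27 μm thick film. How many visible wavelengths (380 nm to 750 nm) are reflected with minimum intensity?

8

Ray reflecting at the top interface goes from n = 1.314 toward n = 1.432: a half-wave phase shift.
Bottom surface (1.432 → 2.464): reflection off a higher-index medium gives a half-wave phase shift.
Net: no relative phase inversion (both shifts match).
With no net inversion, destructive interference in reflection requires 2 n t = (m + ½) λ.
λ = 2 n t / (m + ½) = 6501 / (m + ½) nm.
m=8: 765 nm (IR); m=9: 684 nm (visible); m=10: 619 nm (visible); m=11: 565 nm (visible); m=12: 520 nm (visible); m=13: 482 nm (visible); m=14: 448 nm (visible); m=15: 419 nm (visible); m=16: 394 nm (visible); m=17: 372 nm (UV).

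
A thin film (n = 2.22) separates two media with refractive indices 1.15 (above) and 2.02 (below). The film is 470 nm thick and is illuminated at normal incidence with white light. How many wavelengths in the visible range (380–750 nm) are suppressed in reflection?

Ray reflecting at the top interface goes from n = 1.15 toward n = 2.22: a half-wave phase shift.
Bottom surface (2.22 → 2.02): reflection off a lower-index medium gives no phase shift.
Net: one phase inversion between the two reflected rays.
So the condition for destructive reflection is 2 n t = m λ.
λ = 2 n t / m = 2087 / m nm.
m=2: 1043 nm (IR); m=3: 696 nm (visible); m=4: 522 nm (visible); m=5: 417 nm (visible); m=6: 348 nm (UV).

3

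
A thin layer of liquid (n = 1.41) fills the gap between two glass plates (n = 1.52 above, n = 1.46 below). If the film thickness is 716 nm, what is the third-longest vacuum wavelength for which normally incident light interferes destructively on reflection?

At the upper boundary (n = 1.52 to n = 1.41) the reflected ray undergoes no phase shift.
At the lower boundary (n = 1.41 to n = 1.46) the reflected ray undergoes a half-wave phase shift.
The two reflections differ by half a wavelength.
For weak reflection here: 2 n t = m λ.
λ = 2 n t / m. The third-longest wavelength is m = 3: λ = 2 × 1.41 × 716 / 3.00 = 673 nm.

673 nm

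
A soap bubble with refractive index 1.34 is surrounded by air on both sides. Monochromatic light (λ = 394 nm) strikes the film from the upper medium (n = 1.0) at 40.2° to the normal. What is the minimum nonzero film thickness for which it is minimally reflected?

168 nm

Ray reflecting at the top interface goes from n = 1.0 toward n = 1.34: a half-wave phase shift.
At the lower boundary (n = 1.34 to n = 1.0) the reflected ray undergoes no phase shift.
Exactly one π shift → a net half-wave offset.
With one net inversion, destructive interference in reflection requires 2 n t cos θ_r = m λ.
Snell's law: 1.0 sin 40.2° = 1.34 sin θ_r → sin θ_r = 0.482, cos θ_r = 0.876.
Minimum nonzero at m = 1: t = λ / (2 n cos θ_r) = 394 / (2 × 1.34 × 0.876) = 168 nm.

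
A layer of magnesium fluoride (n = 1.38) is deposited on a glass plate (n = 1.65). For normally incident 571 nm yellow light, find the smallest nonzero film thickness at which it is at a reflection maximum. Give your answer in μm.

0.207 μm

Top surface (1.0 → 1.38): reflection off a higher-index medium gives a half-wave phase shift.
Bottom surface (1.38 → 1.65): reflection off a higher-index medium gives a half-wave phase shift.
Zero or two π shifts → no net half-wave offset.
So the condition for constructive reflection is 2 n t = m λ.
Minimum nonzero at m = 1: t = λ / (2 n) = 571 / (2 × 1.38) = 207 nm.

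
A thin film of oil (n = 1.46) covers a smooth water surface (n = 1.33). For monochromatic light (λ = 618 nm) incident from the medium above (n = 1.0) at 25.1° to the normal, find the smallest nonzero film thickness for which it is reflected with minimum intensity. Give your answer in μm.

At the upper boundary (n = 1.0 to n = 1.46) the reflected ray undergoes a half-wave phase shift.
At the lower boundary (n = 1.46 to n = 1.33) the reflected ray undergoes no phase shift.
Exactly one π shift → a net half-wave offset.
For dark reflection here: 2 n t cos θ_r = m λ.
Snell's law: 1.0 sin 25.1° = 1.46 sin θ_r → sin θ_r = 0.291, cos θ_r = 0.957.
Minimum nonzero at m = 1: t = λ / (2 n cos θ_r) = 618 / (2 × 1.46 × 0.957) = 221 nm.

0.221 μm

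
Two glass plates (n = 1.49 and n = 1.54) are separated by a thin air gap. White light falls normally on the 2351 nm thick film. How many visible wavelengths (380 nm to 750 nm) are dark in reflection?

6

At the upper boundary (n = 1.49 to n = 1.0) the reflected ray undergoes no phase shift.
Ray reflecting at the bottom interface goes from n = 1.0 toward n = 1.54: a half-wave phase shift.
The two reflections differ by half a wavelength.
So the condition for destructive reflection is 2 n t = m λ.
λ = 2 n t / m = 4702 / m nm.
m=6: 784 nm (IR); m=7: 672 nm (visible); m=8: 588 nm (visible); m=9: 522 nm (visible); m=10: 470 nm (visible); m=11: 427 nm (visible); m=12: 392 nm (visible); m=13: 362 nm (UV).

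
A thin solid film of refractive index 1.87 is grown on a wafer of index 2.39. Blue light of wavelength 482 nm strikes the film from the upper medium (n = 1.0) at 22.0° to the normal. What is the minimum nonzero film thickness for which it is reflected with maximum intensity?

At the upper boundary (n = 1.0 to n = 1.87) the reflected ray undergoes a half-wave phase shift.
Ray reflecting at the bottom interface goes from n = 1.87 toward n = 2.39: a half-wave phase shift.
Net: no relative phase inversion (both shifts match).
For maximum reflection here: 2 n t cos θ_r = m λ.
Snell's law: 1.0 sin 22.0° = 1.87 sin θ_r → sin θ_r = 0.200, cos θ_r = 0.980.
Minimum nonzero at m = 1: t = λ / (2 n cos θ_r) = 482 / (2 × 1.87 × 0.980) = 132 nm.

132 nm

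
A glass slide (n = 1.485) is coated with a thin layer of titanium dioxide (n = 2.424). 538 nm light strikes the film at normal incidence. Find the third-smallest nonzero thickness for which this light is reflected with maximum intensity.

Ray reflecting at the top interface goes from n = 1.0 toward n = 2.424: a half-wave phase shift.
Ray reflecting at the bottom interface goes from n = 2.424 toward n = 1.485: no phase shift.
Exactly one π shift → a net half-wave offset.
With one net inversion, constructive interference in reflection requires 2 n t = (m + ½) λ.
The third-smallest nonzero thickness corresponds to m = 2: t = (m + ½) λ / (2 n) = 2.50 × 538 / (2 × 2.424) = 277 nm.

277 nm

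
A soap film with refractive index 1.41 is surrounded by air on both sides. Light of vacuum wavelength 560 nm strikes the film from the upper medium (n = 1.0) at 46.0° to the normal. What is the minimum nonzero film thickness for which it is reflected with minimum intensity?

231 nm

Ray reflecting at the top interface goes from n = 1.0 toward n = 1.41: a half-wave phase shift.
Bottom surface (1.41 → 1.0): reflection off a lower-index medium gives no phase shift.
The two reflections differ by half a wavelength.
For minimum reflection here: 2 n t cos θ_r = m λ.
Snell's law: 1.0 sin 46.0° = 1.41 sin θ_r → sin θ_r = 0.510, cos θ_r = 0.860.
Minimum nonzero at m = 1: t = λ / (2 n cos θ_r) = 560 / (2 × 1.41 × 0.860) = 231 nm.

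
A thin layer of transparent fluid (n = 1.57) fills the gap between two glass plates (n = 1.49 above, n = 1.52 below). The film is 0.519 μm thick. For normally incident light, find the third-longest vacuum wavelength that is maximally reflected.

652 nm

At the upper boundary (n = 1.49 to n = 1.57) the reflected ray undergoes a half-wave phase shift.
Bottom surface (1.57 → 1.52): reflection off a lower-index medium gives no phase shift.
Exactly one π shift → a net half-wave offset.
With one net inversion, constructive interference in reflection requires 2 n t = (m + ½) λ.
λ = 2 n t / (m + ½). The third-longest wavelength is m = 2: λ = 2 × 1.57 × 519 / 2.50 = 652 nm.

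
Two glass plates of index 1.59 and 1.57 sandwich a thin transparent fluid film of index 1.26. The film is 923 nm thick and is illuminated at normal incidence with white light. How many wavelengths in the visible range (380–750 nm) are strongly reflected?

3

At the upper boundary (n = 1.59 to n = 1.26) the reflected ray undergoes no phase shift.
At the lower boundary (n = 1.26 to n = 1.57) the reflected ray undergoes a half-wave phase shift.
Net: one phase inversion between the two reflected rays.
So the condition for constructive reflection is 2 n t = (m + ½) λ.
λ = 2 n t / (m + ½) = 2326 / (m + ½) nm.
m=2: 930 nm (IR); m=3: 665 nm (visible); m=4: 517 nm (visible); m=5: 423 nm (visible); m=6: 358 nm (UV).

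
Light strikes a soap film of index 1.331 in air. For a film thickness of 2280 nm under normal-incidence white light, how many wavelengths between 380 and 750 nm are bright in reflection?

Ray reflecting at the top interface goes from n = 1.0 toward n = 1.331: a half-wave phase shift.
Bottom surface (1.331 → 1.0): reflection off a lower-index medium gives no phase shift.
The two reflections differ by half a wavelength.
So the condition for constructive reflection is 2 n t = (m + ½) λ.
λ = 2 n t / (m + ½) = 6069 / (m + ½) nm.
m=7: 809 nm (IR); m=8: 714 nm (visible); m=9: 639 nm (visible); m=10: 578 nm (visible); m=11: 528 nm (visible); m=12: 486 nm (visible); m=13: 450 nm (visible); m=14: 419 nm (visible); m=15: 392 nm (visible); m=16: 368 nm (UV).

8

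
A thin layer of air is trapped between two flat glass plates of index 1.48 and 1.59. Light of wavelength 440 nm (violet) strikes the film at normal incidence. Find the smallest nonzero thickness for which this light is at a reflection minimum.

220 nm

Top surface (1.48 → 1.0): reflection off a lower-index medium gives no phase shift.
At the lower boundary (n = 1.0 to n = 1.59) the reflected ray undergoes a half-wave phase shift.
Exactly one π shift → a net half-wave offset.
So the condition for destructive reflection is 2 n t = m λ.
The smallest nonzero thickness corresponds to m = 1: t = m λ / (2 n) = 1.00 × 440 / (2 × 1.0) = 220 nm.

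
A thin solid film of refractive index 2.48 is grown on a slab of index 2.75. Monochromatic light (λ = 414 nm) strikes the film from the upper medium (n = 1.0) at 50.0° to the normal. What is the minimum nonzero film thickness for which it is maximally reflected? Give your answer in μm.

Top surface (1.0 → 2.48): reflection off a higher-index medium gives a half-wave phase shift.
At the lower boundary (n = 2.48 to n = 2.75) the reflected ray undergoes a half-wave phase shift.
The two reflections carry the same phase change, so no net offset.
For bright reflection here: 2 n t cos θ_r = m λ.
Snell's law: 1.0 sin 50.0° = 2.48 sin θ_r → sin θ_r = 0.309, cos θ_r = 0.951.
Minimum nonzero at m = 1: t = λ / (2 n cos θ_r) = 414 / (2 × 2.48 × 0.951) = 87.8 nm.

0.0878 μm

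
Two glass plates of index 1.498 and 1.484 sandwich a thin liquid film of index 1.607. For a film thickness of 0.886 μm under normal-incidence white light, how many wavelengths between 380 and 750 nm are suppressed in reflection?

At the upper boundary (n = 1.498 to n = 1.607) the reflected ray undergoes a half-wave phase shift.
At the lower boundary (n = 1.607 to n = 1.484) the reflected ray undergoes no phase shift.
The two reflections differ by half a wavelength.
For minimum reflection here: 2 n t = m λ.
λ = 2 n t / m = 2848 / m nm.
m=3: 949 nm (IR); m=4: 712 nm (visible); m=5: 570 nm (visible); m=6: 475 nm (visible); m=7: 407 nm (visible); m=8: 356 nm (UV).

4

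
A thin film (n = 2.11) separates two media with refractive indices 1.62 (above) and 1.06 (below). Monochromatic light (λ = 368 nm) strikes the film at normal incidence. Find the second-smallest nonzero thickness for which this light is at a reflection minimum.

Top surface (1.62 → 2.11): reflection off a higher-index medium gives a half-wave phase shift.
At the lower boundary (n = 2.11 to n = 1.06) the reflected ray undergoes no phase shift.
The two reflections differ by half a wavelength.
For weak reflection here: 2 n t = m λ.
The second-smallest nonzero thickness corresponds to m = 2: t = m λ / (2 n) = 2.00 × 368 / (2 × 2.11) = 174 nm.

174 nm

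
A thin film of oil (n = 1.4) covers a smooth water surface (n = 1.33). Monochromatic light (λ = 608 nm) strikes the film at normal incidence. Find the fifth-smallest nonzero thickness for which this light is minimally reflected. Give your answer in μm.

Ray reflecting at the top interface goes from n = 1.0 toward n = 1.4: a half-wave phase shift.
Ray reflecting at the bottom interface goes from n = 1.4 toward n = 1.33: no phase shift.
The two reflections differ by half a wavelength.
So the condition for destructive reflection is 2 n t = m λ.
The fifth-smallest nonzero thickness corresponds to m = 5: t = m λ / (2 n) = 5.00 × 608 / (2 × 1.4) = 1086 nm.

1.09 μm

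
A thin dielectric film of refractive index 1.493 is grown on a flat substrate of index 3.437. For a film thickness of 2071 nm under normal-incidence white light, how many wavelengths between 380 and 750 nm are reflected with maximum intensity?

8

At the upper boundary (n = 1.0 to n = 1.493) the reflected ray undergoes a half-wave phase shift.
Ray reflecting at the bottom interface goes from n = 1.493 toward n = 3.437: a half-wave phase shift.
Zero or two π shifts → no net half-wave offset.
For strong reflection here: 2 n t = m λ.
λ = 2 n t / m = 6184 / m nm.
m=8: 773 nm (IR); m=9: 687 nm (visible); m=10: 618 nm (visible); m=11: 562 nm (visible); m=12: 515 nm (visible); m=13: 476 nm (visible); m=14: 442 nm (visible); m=15: 412 nm (visible); m=16: 387 nm (visible); m=17: 364 nm (UV).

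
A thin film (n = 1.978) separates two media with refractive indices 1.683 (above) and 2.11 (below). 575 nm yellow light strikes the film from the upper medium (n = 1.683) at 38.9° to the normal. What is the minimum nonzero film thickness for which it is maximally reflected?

172 nm

Top surface (1.683 → 1.978): reflection off a higher-index medium gives a half-wave phase shift.
Ray reflecting at the bottom interface goes from n = 1.978 toward n = 2.11: a half-wave phase shift.
Zero or two π shifts → no net half-wave offset.
For maximum reflection here: 2 n t cos θ_r = m λ.
Snell's law: 1.683 sin 38.9° = 1.978 sin θ_r → sin θ_r = 0.534, cos θ_r = 0.845.
Minimum nonzero at m = 1: t = λ / (2 n cos θ_r) = 575 / (2 × 1.978 × 0.845) = 172 nm.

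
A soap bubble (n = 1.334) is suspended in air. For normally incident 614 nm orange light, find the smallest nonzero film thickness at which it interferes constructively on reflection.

At the upper boundary (n = 1.0 to n = 1.334) the reflected ray undergoes a half-wave phase shift.
At the lower boundary (n = 1.334 to n = 1.0) the reflected ray undergoes no phase shift.
Net: one phase inversion between the two reflected rays.
For bright reflection here: 2 n t = (m + ½) λ.
Minimum at m = 0: t = λ / (4 n) = 614 / (4 × 1.334) = 115 nm.

115 nm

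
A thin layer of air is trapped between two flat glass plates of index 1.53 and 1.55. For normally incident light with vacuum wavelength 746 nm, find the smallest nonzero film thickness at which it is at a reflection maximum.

187 nm

At the upper boundary (n = 1.53 to n = 1.0) the reflected ray undergoes no phase shift.
Bottom surface (1.0 → 1.55): reflection off a higher-index medium gives a half-wave phase shift.
Exactly one π shift → a net half-wave offset.
With one net inversion, constructive interference in reflection requires 2 n t = (m + ½) λ.
Minimum at m = 0: t = λ / (4 n) = 746 / (4 × 1.0) = 187 nm.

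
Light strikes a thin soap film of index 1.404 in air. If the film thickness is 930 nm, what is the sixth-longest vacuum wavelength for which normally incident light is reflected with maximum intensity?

475 nm

Ray reflecting at the top interface goes from n = 1.0 toward n = 1.404: a half-wave phase shift.
Ray reflecting at the bottom interface goes from n = 1.404 toward n = 1.0: no phase shift.
The two reflections differ by half a wavelength.
With one net inversion, constructive interference in reflection requires 2 n t = (m + ½) λ.
λ = 2 n t / (m + ½). The sixth-longest wavelength is m = 5: λ = 2 × 1.404 × 930 / 5.50 = 475 nm.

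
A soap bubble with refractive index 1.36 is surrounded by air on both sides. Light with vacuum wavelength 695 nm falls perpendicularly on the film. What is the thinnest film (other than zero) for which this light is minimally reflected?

256 nm

Top surface (1.0 → 1.36): reflection off a higher-index medium gives a half-wave phase shift.
Bottom surface (1.36 → 1.0): reflection off a lower-index medium gives no phase shift.
Net: one phase inversion between the two reflected rays.
So the condition for destructive reflection is 2 n t = m λ.
Minimum nonzero at m = 1: t = λ / (2 n) = 695 / (2 × 1.36) = 256 nm.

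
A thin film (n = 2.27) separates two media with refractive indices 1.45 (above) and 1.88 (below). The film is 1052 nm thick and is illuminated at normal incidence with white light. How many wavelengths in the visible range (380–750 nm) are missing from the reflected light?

Ray reflecting at the top interface goes from n = 1.45 toward n = 2.27: a half-wave phase shift.
Ray reflecting at the bottom interface goes from n = 2.27 toward n = 1.88: no phase shift.
The two reflections differ by half a wavelength.
So the condition for destructive reflection is 2 n t = m λ.
λ = 2 n t / m = 4776 / m nm.
m=6: 796 nm (IR); m=7: 682 nm (visible); m=8: 597 nm (visible); m=9: 531 nm (visible); m=10: 478 nm (visible); m=11: 434 nm (visible); m=12: 398 nm (visible); m=13: 367 nm (UV).

6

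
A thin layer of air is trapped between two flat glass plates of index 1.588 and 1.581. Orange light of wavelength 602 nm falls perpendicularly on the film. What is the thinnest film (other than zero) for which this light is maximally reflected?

151 nm

Ray reflecting at the top interface goes from n = 1.588 toward n = 1.0: no phase shift.
Bottom surface (1.0 → 1.581): reflection off a higher-index medium gives a half-wave phase shift.
Exactly one π shift → a net half-wave offset.
For strong reflection here: 2 n t = (m + ½) λ.
Minimum at m = 0: t = λ / (4 n) = 602 / (4 × 1.0) = 151 nm.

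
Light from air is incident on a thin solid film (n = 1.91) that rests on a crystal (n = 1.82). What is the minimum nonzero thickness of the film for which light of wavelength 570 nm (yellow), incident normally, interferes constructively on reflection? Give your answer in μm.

At the upper boundary (n = 1.0 to n = 1.91) the reflected ray undergoes a half-wave phase shift.
Bottom surface (1.91 → 1.82): reflection off a lower-index medium gives no phase shift.
The two reflections differ by half a wavelength.
So the condition for constructive reflection is 2 n t = (m + ½) λ.
Minimum at m = 0: t = λ / (4 n) = 570 / (4 × 1.91) = 74.6 nm.

0.0746 μm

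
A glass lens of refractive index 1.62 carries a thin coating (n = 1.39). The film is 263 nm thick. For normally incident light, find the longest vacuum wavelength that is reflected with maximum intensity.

Top surface (1.0 → 1.39): reflection off a higher-index medium gives a half-wave phase shift.
Bottom surface (1.39 → 1.62): reflection off a higher-index medium gives a half-wave phase shift.
Zero or two π shifts → no net half-wave offset.
So the condition for constructive reflection is 2 n t = m λ.
λ = 2 n t / m. The longest wavelength is m = 1: λ = 2 × 1.39 × 263 / 1.00 = 731 nm.

731 nm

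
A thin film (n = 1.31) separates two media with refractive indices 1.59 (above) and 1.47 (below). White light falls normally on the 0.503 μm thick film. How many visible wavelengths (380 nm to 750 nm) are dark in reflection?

2

Ray reflecting at the top interface goes from n = 1.59 toward n = 1.31: no phase shift.
Bottom surface (1.31 → 1.47): reflection off a higher-index medium gives a half-wave phase shift.
Net: one phase inversion between the two reflected rays.
With one net inversion, destructive interference in reflection requires 2 n t = m λ.
λ = 2 n t / m = 1318 / m nm.
m=1: 1318 nm (IR); m=2: 659 nm (visible); m=3: 439 nm (visible); m=4: 329 nm (UV).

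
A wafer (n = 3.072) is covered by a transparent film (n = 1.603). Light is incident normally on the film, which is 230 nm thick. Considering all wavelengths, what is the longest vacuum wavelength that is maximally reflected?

At the upper boundary (n = 1.0 to n = 1.603) the reflected ray undergoes a half-wave phase shift.
Ray reflecting at the bottom interface goes from n = 1.603 toward n = 3.072: a half-wave phase shift.
The two reflections carry the same phase change, so no net offset.
For bright reflection here: 2 n t = m λ.
λ = 2 n t / m. The longest wavelength is m = 1: λ = 2 × 1.603 × 230 / 1.00 = 737 nm.

737 nm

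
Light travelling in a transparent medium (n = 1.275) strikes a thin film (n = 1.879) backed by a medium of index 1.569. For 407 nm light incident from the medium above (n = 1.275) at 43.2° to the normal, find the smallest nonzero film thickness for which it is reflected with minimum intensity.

122 nm

Ray reflecting at the top interface goes from n = 1.275 toward n = 1.879: a half-wave phase shift.
Bottom surface (1.879 → 1.569): reflection off a lower-index medium gives no phase shift.
Net: one phase inversion between the two reflected rays.
For weak reflection here: 2 n t cos θ_r = m λ.
Snell's law: 1.275 sin 43.2° = 1.879 sin θ_r → sin θ_r = 0.465, cos θ_r = 0.886.
Minimum nonzero at m = 1: t = λ / (2 n cos θ_r) = 407 / (2 × 1.879 × 0.886) = 122 nm.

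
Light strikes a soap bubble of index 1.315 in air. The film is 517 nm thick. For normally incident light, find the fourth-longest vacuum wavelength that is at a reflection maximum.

Top surface (1.0 → 1.315): reflection off a higher-index medium gives a half-wave phase shift.
Ray reflecting at the bottom interface goes from n = 1.315 toward n = 1.0: no phase shift.
Exactly one π shift → a net half-wave offset.
With one net inversion, constructive interference in reflection requires 2 n t = (m + ½) λ.
λ = 2 n t / (m + ½). The fourth-longest wavelength is m = 3: λ = 2 × 1.315 × 517 / 3.50 = 388 nm.

388 nm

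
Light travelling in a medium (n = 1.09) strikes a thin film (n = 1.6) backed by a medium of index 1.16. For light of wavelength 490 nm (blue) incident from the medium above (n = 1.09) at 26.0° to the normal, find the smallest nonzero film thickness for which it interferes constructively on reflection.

Top surface (1.09 → 1.6): reflection off a higher-index medium gives a half-wave phase shift.
At the lower boundary (n = 1.6 to n = 1.16) the reflected ray undergoes no phase shift.
Net: one phase inversion between the two reflected rays.
For bright reflection here: 2 n t cos θ_r = (m + ½) λ.
Snell's law: 1.09 sin 26.0° = 1.6 sin θ_r → sin θ_r = 0.299, cos θ_r = 0.954.
Minimum at m = 0: t = λ / (4 n cos θ_r) = 490 / (4 × 1.6 × 0.954) = 80.2 nm.

80.2 nm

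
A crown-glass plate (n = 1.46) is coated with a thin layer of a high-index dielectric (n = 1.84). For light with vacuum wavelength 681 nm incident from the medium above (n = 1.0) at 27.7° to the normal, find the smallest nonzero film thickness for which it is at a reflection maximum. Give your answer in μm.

Top surface (1.0 → 1.84): reflection off a higher-index medium gives a half-wave phase shift.
At the lower boundary (n = 1.84 to n = 1.46) the reflected ray undergoes no phase shift.
Exactly one π shift → a net half-wave offset.
With one net inversion, constructive interference in reflection requires 2 n t cos θ_r = (m + ½) λ.
Snell's law: 1.0 sin 27.7° = 1.84 sin θ_r → sin θ_r = 0.253, cos θ_r = 0.968.
Minimum at m = 0: t = λ / (4 n cos θ_r) = 681 / (4 × 1.84 × 0.968) = 95.6 nm.

0.0956 μm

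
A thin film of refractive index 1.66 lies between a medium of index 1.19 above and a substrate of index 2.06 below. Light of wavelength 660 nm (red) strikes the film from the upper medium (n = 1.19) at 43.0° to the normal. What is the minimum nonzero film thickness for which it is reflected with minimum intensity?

Ray reflecting at the top interface goes from n = 1.19 toward n = 1.66: a half-wave phase shift.
Ray reflecting at the bottom interface goes from n = 1.66 toward n = 2.06: a half-wave phase shift.
Zero or two π shifts → no net half-wave offset.
With no net inversion, destructive interference in reflection requires 2 n t cos θ_r = (m + ½) λ.
Snell's law: 1.19 sin 43.0° = 1.66 sin θ_r → sin θ_r = 0.489, cos θ_r = 0.872.
Minimum at m = 0: t = λ / (4 n cos θ_r) = 660 / (4 × 1.66 × 0.872) = 114 nm.

114 nm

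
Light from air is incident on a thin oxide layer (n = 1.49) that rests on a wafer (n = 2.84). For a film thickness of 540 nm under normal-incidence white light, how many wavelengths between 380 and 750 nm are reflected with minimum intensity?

Ray reflecting at the top interface goes from n = 1.0 toward n = 1.49: a half-wave phase shift.
Bottom surface (1.49 → 2.84): reflection off a higher-index medium gives a half-wave phase shift.
The two reflections carry the same phase change, so no net offset.
With no net inversion, destructive interference in reflection requires 2 n t = (m + ½) λ.
λ = 2 n t / (m + ½) = 1609 / (m + ½) nm.
m=1: 1073 nm (IR); m=2: 644 nm (visible); m=3: 460 nm (visible); m=4: 358 nm (UV).

2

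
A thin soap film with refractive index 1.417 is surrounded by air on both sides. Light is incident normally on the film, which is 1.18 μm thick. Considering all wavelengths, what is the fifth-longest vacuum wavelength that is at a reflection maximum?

At the upper boundary (n = 1.0 to n = 1.417) the reflected ray undergoes a half-wave phase shift.
Ray reflecting at the bottom interface goes from n = 1.417 toward n = 1.0: no phase shift.
Net: one phase inversion between the two reflected rays.
With one net inversion, constructive interference in reflection requires 2 n t = (m + ½) λ.
λ = 2 n t / (m + ½). The fifth-longest wavelength is m = 4: λ = 2 × 1.417 × 1180 / 4.50 = 743 nm.

743 nm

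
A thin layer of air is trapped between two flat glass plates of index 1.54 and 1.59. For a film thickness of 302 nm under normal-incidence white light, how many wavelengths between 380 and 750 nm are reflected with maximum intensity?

Top surface (1.54 → 1.0): reflection off a lower-index medium gives no phase shift.
Ray reflecting at the bottom interface goes from n = 1.0 toward n = 1.59: a half-wave phase shift.
Exactly one π shift → a net half-wave offset.
For maximum reflection here: 2 n t = (m + ½) λ.
λ = 2 n t / (m + ½) = 604 / (m + ½) nm.
m=0: 1208 nm (IR); m=1: 403 nm (visible); m=2: 242 nm (UV).

1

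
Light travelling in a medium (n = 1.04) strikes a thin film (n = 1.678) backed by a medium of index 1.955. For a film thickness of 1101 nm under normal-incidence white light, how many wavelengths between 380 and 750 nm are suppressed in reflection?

Top surface (1.04 → 1.678): reflection off a higher-index medium gives a half-wave phase shift.
Ray reflecting at the bottom interface goes from n = 1.678 toward n = 1.955: a half-wave phase shift.
Zero or two π shifts → no net half-wave offset.
For minimum reflection here: 2 n t = (m + ½) λ.
λ = 2 n t / (m + ½) = 3695 / (m + ½) nm.
m=4: 821 nm (IR); m=5: 672 nm (visible); m=6: 568 nm (visible); m=7: 493 nm (visible); m=8: 435 nm (visible); m=9: 389 nm (visible); m=10: 352 nm (UV).

5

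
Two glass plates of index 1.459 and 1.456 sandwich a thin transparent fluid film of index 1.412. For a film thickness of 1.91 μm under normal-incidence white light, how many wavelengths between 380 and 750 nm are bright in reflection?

7

At the upper boundary (n = 1.459 to n = 1.412) the reflected ray undergoes no phase shift.
Ray reflecting at the bottom interface goes from n = 1.412 toward n = 1.456: a half-wave phase shift.
The two reflections differ by half a wavelength.
For maximum reflection here: 2 n t = (m + ½) λ.
λ = 2 n t / (m + ½) = 5394 / (m + ½) nm.
m=6: 830 nm (IR); m=7: 719 nm (visible); m=8: 635 nm (visible); m=9: 568 nm (visible); m=10: 514 nm (visible); m=11: 469 nm (visible); m=12: 432 nm (visible); m=13: 400 nm (visible); m=14: 372 nm (UV).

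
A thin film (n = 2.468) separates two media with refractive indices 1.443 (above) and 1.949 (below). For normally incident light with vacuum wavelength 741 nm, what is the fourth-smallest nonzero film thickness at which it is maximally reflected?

Top surface (1.443 → 2.468): reflection off a higher-index medium gives a half-wave phase shift.
At the lower boundary (n = 2.468 to n = 1.949) the reflected ray undergoes no phase shift.
Net: one phase inversion between the two reflected rays.
For bright reflection here: 2 n t = (m + ½) λ.
The fourth-smallest nonzero thickness corresponds to m = 3: t = (m + ½) λ / (2 n) = 3.50 × 741 / (2 × 2.468) = 525 nm.

525 nm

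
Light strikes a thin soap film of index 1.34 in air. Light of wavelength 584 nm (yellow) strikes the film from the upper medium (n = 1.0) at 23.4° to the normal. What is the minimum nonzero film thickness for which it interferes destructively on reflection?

228 nm

Top surface (1.0 → 1.34): reflection off a higher-index medium gives a half-wave phase shift.
Ray reflecting at the bottom interface goes from n = 1.34 toward n = 1.0: no phase shift.
Exactly one π shift → a net half-wave offset.
For weak reflection here: 2 n t cos θ_r = m λ.
Snell's law: 1.0 sin 23.4° = 1.34 sin θ_r → sin θ_r = 0.296, cos θ_r = 0.955.
Minimum nonzero at m = 1: t = λ / (2 n cos θ_r) = 584 / (2 × 1.34 × 0.955) = 228 nm.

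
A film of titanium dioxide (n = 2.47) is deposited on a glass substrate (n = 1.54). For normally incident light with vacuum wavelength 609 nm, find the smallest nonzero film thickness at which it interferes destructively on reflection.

123 nm

Ray reflecting at the top interface goes from n = 1.0 toward n = 2.47: a half-wave phase shift.
At the lower boundary (n = 2.47 to n = 1.54) the reflected ray undergoes no phase shift.
The two reflections differ by half a wavelength.
So the condition for destructive reflection is 2 n t = m λ.
Minimum nonzero at m = 1: t = λ / (2 n) = 609 / (2 × 2.47) = 123 nm.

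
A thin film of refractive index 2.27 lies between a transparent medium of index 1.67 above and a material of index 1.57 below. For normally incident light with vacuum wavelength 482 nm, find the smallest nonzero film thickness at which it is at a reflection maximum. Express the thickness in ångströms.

Top surface (1.67 → 2.27): reflection off a higher-index medium gives a half-wave phase shift.
Bottom surface (2.27 → 1.57): reflection off a lower-index medium gives no phase shift.
Net: one phase inversion between the two reflected rays.
With one net inversion, constructive interference in reflection requires 2 n t = (m + ½) λ.
Minimum at m = 0: t = λ / (4 n) = 482 / (4 × 2.27) = 53.1 nm.

531 Å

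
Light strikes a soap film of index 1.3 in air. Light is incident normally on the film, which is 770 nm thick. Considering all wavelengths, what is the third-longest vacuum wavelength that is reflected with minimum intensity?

Top surface (1.0 → 1.3): reflection off a higher-index medium gives a half-wave phase shift.
Bottom surface (1.3 → 1.0): reflection off a lower-index medium gives no phase shift.
Net: one phase inversion between the two reflected rays.
So the condition for destructive reflection is 2 n t = m λ.
λ = 2 n t / m. The third-longest wavelength is m = 3: λ = 2 × 1.3 × 770 / 3.00 = 667 nm.

667 nm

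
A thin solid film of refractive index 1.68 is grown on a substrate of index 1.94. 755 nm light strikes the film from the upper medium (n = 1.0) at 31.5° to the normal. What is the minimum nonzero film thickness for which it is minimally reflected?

At the upper boundary (n = 1.0 to n = 1.68) the reflected ray undergoes a half-wave phase shift.
At the lower boundary (n = 1.68 to n = 1.94) the reflected ray undergoes a half-wave phase shift.
Net: no relative phase inversion (both shifts match).
For minimum reflection here: 2 n t cos θ_r = (m + ½) λ.
Snell's law: 1.0 sin 31.5° = 1.68 sin θ_r → sin θ_r = 0.311, cos θ_r = 0.950.
Minimum at m = 0: t = λ / (4 n cos θ_r) = 755 / (4 × 1.68 × 0.950) = 118 nm.

118 nm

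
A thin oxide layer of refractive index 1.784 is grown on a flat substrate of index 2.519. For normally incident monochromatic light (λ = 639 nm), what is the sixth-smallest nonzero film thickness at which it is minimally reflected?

Ray reflecting at the top interface goes from n = 1.0 toward n = 1.784: a half-wave phase shift.
At the lower boundary (n = 1.784 to n = 2.519) the reflected ray undergoes a half-wave phase shift.
The two reflections carry the same phase change, so no net offset.
For dark reflection here: 2 n t = (m + ½) λ.
The sixth-smallest nonzero thickness corresponds to m = 5: t = (m + ½) λ / (2 n) = 5.50 × 639 / (2 × 1.784) = 985 nm.

985 nm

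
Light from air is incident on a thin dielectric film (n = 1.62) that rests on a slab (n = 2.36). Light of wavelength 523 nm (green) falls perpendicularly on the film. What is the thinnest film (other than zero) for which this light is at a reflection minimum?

Top surface (1.0 → 1.62): reflection off a higher-index medium gives a half-wave phase shift.
At the lower boundary (n = 1.62 to n = 2.36) the reflected ray undergoes a half-wave phase shift.
Net: no relative phase inversion (both shifts match).
So the condition for destructive reflection is 2 n t = (m + ½) λ.
Minimum at m = 0: t = λ / (4 n) = 523 / (4 × 1.62) = 80.7 nm.

80.7 nm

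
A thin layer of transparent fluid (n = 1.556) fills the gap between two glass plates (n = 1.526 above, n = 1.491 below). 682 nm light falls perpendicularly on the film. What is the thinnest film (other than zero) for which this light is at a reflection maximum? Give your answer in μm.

0.110 μm

Ray reflecting at the top interface goes from n = 1.526 toward n = 1.556: a half-wave phase shift.
Ray reflecting at the bottom interface goes from n = 1.556 toward n = 1.491: no phase shift.
Net: one phase inversion between the two reflected rays.
So the condition for constructive reflection is 2 n t = (m + ½) λ.
Minimum at m = 0: t = λ / (4 n) = 682 / (4 × 1.556) = 110 nm.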